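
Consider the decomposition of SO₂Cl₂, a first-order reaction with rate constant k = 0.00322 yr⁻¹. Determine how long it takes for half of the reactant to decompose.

215.3 yr

Step 1: For a first-order reaction, t₁/₂ = ln(2)/k
Step 2: t₁/₂ = ln(2)/0.00322
Step 3: t₁/₂ = 0.6931/0.00322 = 215.3 yr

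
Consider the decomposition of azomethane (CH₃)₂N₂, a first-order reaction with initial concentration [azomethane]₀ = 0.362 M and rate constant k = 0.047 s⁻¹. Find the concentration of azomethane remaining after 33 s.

0.07676 M

Step 1: For a first-order reaction: [azomethane] = [azomethane]₀ × e^(-kt)
Step 2: [azomethane] = 0.362 × e^(-0.047 × 33)
Step 3: [azomethane] = 0.362 × e^(-1.551)
Step 4: [azomethane] = 0.362 × 0.212036 = 0.07676 M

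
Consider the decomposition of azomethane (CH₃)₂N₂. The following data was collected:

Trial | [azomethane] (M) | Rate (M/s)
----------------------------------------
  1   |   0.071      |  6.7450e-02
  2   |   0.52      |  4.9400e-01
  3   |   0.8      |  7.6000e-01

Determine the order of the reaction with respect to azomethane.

first order (1)

Step 1: Compare trials to find order n where rate₂/rate₁ = ([azomethane]₂/[azomethane]₁)^n
Step 2: rate₂/rate₁ = 4.9400e-01/6.7450e-02 = 7.324
Step 3: [azomethane]₂/[azomethane]₁ = 0.52/0.071 = 7.324
Step 4: n = ln(7.324)/ln(7.324) = 1.00 ≈ 1
Step 5: The reaction is first order in azomethane.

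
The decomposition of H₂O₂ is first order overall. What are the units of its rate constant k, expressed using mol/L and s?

s⁻¹

Step 1: For overall order n, rate = k × (concentration)^n.
Step 2: Rate has units mol/L·s⁻¹; concentration term has units (mol/L)^1.
Step 3: k = rate / (concentration)^n, so units of k = (mol/L)^(1-1)·s⁻¹ = s⁻¹.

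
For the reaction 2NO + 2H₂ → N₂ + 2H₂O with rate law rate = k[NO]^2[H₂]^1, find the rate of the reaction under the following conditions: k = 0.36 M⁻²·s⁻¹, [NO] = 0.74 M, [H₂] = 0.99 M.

0.1952 M/s

Step 1: The rate law is rate = k[NO]^2[H₂]^1
Step 2: Substitute: rate = 0.36 × (0.74)^2 × (0.99)^1
Step 3: rate = 0.36 × 0.5476 × 0.99 = 0.195165 M/s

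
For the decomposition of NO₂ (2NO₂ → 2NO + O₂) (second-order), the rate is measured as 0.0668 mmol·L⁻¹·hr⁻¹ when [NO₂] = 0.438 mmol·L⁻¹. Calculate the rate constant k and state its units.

0.3482 (mmol·L⁻¹)⁻¹·hr⁻¹

Step 1: rate = k[NO₂]^2, so k = rate / [NO₂]^2.
Step 2: k = 0.0668 / (0.438)^2 = 0.0668 / 0.1918.
Step 3: k = 0.3482 (mmol·L⁻¹)⁻¹·hr⁻¹.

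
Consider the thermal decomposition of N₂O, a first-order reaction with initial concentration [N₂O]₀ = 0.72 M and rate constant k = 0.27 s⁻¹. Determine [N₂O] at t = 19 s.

0.00426 M

Step 1: For a first-order reaction: [N₂O] = [N₂O]₀ × e^(-kt)
Step 2: [N₂O] = 0.72 × e^(-0.27 × 19)
Step 3: [N₂O] = 0.72 × e^(-5.13)
Step 4: [N₂O] = 0.72 × 0.00591656 = 0.00426 M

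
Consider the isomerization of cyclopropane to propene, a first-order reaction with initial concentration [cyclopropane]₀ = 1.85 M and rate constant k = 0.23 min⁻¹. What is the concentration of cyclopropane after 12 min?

0.1171 M

Step 1: For a first-order reaction: [cyclopropane] = [cyclopropane]₀ × e^(-kt)
Step 2: [cyclopropane] = 1.85 × e^(-0.23 × 12)
Step 3: [cyclopropane] = 1.85 × e^(-2.76)
Step 4: [cyclopropane] = 1.85 × 0.0632918 = 0.1171 M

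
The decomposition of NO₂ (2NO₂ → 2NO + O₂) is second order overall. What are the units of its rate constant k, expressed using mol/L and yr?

(mol/L)⁻¹·yr⁻¹

Step 1: For overall order n, rate = k × (concentration)^n.
Step 2: Rate has units mol/L·yr⁻¹; concentration term has units (mol/L)^2.
Step 3: k = rate / (concentration)^n, so units of k = (mol/L)^(1-2)·yr⁻¹ = (mol/L)⁻¹·yr⁻¹.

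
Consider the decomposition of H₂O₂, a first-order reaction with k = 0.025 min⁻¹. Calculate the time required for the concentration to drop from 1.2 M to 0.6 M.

27.73 min

Step 1: For first-order: t = ln([H₂O₂]₀/[H₂O₂])/k
Step 2: t = ln(1.2/0.6)/0.025
Step 3: t = ln(2)/0.025
Step 4: t = 0.6931/0.025 = 27.73 min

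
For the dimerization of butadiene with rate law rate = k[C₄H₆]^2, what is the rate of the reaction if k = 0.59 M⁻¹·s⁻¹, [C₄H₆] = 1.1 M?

0.7139 M/s

Step 1: Identify the rate law: rate = k[C₄H₆]^2
Step 2: Substitute values: rate = 0.59 × (1.1)^2
Step 3: Calculate: rate = 0.59 × 1.21 = 0.7139 M/s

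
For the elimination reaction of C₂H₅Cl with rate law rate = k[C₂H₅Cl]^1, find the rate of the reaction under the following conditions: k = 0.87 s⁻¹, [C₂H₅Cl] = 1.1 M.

0.957 M/s

Step 1: Identify the rate law: rate = k[C₂H₅Cl]^1
Step 2: Substitute values: rate = 0.87 × (1.1)^1
Step 3: Calculate: rate = 0.87 × 1.1 = 0.957 M/s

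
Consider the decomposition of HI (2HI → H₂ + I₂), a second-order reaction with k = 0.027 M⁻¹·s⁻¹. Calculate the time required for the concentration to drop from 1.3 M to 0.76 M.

20.24 s

Step 1: For second-order: t = (1/[HI] - 1/[HI]₀)/k
Step 2: t = (1/0.76 - 1/1.3)/0.027
Step 3: t = (1.316 - 0.7692)/0.027
Step 4: t = 0.5466/0.027 = 20.24 s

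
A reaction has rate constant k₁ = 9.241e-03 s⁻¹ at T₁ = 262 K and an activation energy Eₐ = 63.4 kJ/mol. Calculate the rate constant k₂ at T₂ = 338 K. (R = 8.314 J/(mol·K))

6.426e+00 s⁻¹

Step 1: Use the two-temperature Arrhenius form: ln(k₂/k₁) = -Eₐ/R × (1/T₂ - 1/T₁)
Step 2: Convert Eₐ to J/mol: 63.4 kJ/mol = 63400 J/mol
Step 3: 1/T₂ - 1/T₁ = 1/338 - 1/262 = -8.582140e-04 K⁻¹
Step 4: ln(k₂/k₁) = -63400/8.314 × -8.582140e-04 = 6.54448
Step 5: k₂ = k₁ × exp(6.54448) = 9.241e-03 × 6.95395e+02 = 6.426e+00 s⁻¹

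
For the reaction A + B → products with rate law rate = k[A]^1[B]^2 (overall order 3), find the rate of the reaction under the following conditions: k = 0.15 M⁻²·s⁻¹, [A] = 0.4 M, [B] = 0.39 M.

0.009126 M/s

Step 1: The rate law is rate = k[A]^1[B]^2, overall order = 1+2 = 3
Step 2: Substitute values: rate = 0.15 × (0.4)^1 × (0.39)^2
Step 3: rate = 0.15 × 0.4 × 0.1521 = 0.009126 M/s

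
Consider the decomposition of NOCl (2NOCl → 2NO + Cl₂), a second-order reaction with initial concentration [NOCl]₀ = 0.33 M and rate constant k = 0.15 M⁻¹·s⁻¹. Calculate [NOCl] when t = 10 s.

0.2207 M

Step 1: For a second-order reaction: 1/[NOCl] = 1/[NOCl]₀ + kt
Step 2: 1/[NOCl] = 1/0.33 + 0.15 × 10
Step 3: 1/[NOCl] = 3.03 + 1.5 = 4.53
Step 4: [NOCl] = 1/4.53 = 0.2207 M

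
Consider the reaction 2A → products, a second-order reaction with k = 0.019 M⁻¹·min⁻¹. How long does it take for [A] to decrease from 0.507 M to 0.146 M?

256.7 min

Step 1: For second-order: t = (1/[A] - 1/[A]₀)/k
Step 2: t = (1/0.146 - 1/0.507)/0.019
Step 3: t = (6.849 - 1.972)/0.019
Step 4: t = 4.877/0.019 = 256.7 min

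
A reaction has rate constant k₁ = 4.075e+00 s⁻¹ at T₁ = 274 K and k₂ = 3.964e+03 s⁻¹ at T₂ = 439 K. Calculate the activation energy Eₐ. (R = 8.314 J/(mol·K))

41.7 kJ/mol

Step 1: Use the two-temperature Arrhenius form: ln(k₂/k₁) = -Eₐ/R × (1/T₂ - 1/T₁)
Step 2: ln(k₂/k₁) = ln(3.964e+03/4.075e+00) = ln(972.761) = 6.88014
Step 3: 1/T₂ - 1/T₁ = 1/439 - 1/274 = -1.371731e-03 K⁻¹
Step 4: Eₐ = -R × ln(k₂/k₁) / (1/T₂ - 1/T₁) = -8.314 × 6.88014 / -1.371731e-03
Step 5: Eₐ = 4.1700e+04 J/mol = 41.7 kJ/mol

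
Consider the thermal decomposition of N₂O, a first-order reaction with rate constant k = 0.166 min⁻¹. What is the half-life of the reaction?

4.176 min

Step 1: For a first-order reaction, t₁/₂ = ln(2)/k
Step 2: t₁/₂ = ln(2)/0.166
Step 3: t₁/₂ = 0.6931/0.166 = 4.176 min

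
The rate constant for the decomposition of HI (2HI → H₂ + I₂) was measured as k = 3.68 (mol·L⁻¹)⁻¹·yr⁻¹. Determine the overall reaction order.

second order (2)

Step 1: The units of k for an nth-order reaction are (concentration)^(1-n)·(time)⁻¹.
Step 2: Here k has units (mol·L⁻¹)⁻¹·yr⁻¹, so the concentration exponent is -1.
Step 3: 1 - n = -1 ⇒ n = 2. The reaction is second order.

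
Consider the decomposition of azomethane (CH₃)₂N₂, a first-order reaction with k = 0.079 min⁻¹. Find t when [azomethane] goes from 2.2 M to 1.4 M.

5.721 min

Step 1: For first-order: t = ln([azomethane]₀/[azomethane])/k
Step 2: t = ln(2.2/1.4)/0.079
Step 3: t = ln(1.571)/0.079
Step 4: t = 0.452/0.079 = 5.721 min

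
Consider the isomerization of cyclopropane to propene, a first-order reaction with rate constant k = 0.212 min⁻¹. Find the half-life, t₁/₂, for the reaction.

3.27 min

Step 1: For a first-order reaction, t₁/₂ = ln(2)/k
Step 2: t₁/₂ = ln(2)/0.212
Step 3: t₁/₂ = 0.6931/0.212 = 3.27 min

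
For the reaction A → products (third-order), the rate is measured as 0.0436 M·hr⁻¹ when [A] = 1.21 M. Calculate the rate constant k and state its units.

0.02461 M⁻²·hr⁻¹

Step 1: rate = k[A]^3, so k = rate / [A]^3.
Step 2: k = 0.0436 / (1.21)^3 = 0.0436 / 1.772.
Step 3: k = 0.02461 M⁻²·hr⁻¹.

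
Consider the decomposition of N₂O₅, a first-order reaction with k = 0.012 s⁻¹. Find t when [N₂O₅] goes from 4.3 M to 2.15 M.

57.76 s

Step 1: For first-order: t = ln([N₂O₅]₀/[N₂O₅])/k
Step 2: t = ln(4.3/2.15)/0.012
Step 3: t = ln(2)/0.012
Step 4: t = 0.6931/0.012 = 57.76 s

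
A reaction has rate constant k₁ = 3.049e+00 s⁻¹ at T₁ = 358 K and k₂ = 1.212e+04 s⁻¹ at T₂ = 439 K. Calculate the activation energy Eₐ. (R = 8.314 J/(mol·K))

133.7 kJ/mol

Step 1: Use the two-temperature Arrhenius form: ln(k₂/k₁) = -Eₐ/R × (1/T₂ - 1/T₁)
Step 2: ln(k₂/k₁) = ln(1.212e+04/3.049e+00) = ln(3975.07) = 8.2878
Step 3: 1/T₂ - 1/T₁ = 1/439 - 1/358 = -5.153918e-04 K⁻¹
Step 4: Eₐ = -R × ln(k₂/k₁) / (1/T₂ - 1/T₁) = -8.314 × 8.2878 / -5.153918e-04
Step 5: Eₐ = 1.3369e+05 J/mol = 133.7 kJ/mol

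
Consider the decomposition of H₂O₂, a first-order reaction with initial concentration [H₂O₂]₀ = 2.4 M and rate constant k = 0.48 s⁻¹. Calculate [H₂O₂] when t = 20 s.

0.0001625 M

Step 1: For a first-order reaction: [H₂O₂] = [H₂O₂]₀ × e^(-kt)
Step 2: [H₂O₂] = 2.4 × e^(-0.48 × 20)
Step 3: [H₂O₂] = 2.4 × e^(-9.6)
Step 4: [H₂O₂] = 2.4 × 6.77287e-05 = 0.0001625 M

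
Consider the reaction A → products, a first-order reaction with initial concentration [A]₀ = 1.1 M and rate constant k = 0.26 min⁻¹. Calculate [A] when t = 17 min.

0.01324 M

Step 1: For a first-order reaction: [A] = [A]₀ × e^(-kt)
Step 2: [A] = 1.1 × e^(-0.26 × 17)
Step 3: [A] = 1.1 × e^(-4.42)
Step 4: [A] = 1.1 × 0.0120342 = 0.01324 M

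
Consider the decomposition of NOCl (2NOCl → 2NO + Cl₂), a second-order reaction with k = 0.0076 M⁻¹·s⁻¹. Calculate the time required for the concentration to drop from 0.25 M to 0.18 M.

204.7 s

Step 1: For second-order: t = (1/[NOCl] - 1/[NOCl]₀)/k
Step 2: t = (1/0.18 - 1/0.25)/0.0076
Step 3: t = (5.556 - 4)/0.0076
Step 4: t = 1.556/0.0076 = 204.7 s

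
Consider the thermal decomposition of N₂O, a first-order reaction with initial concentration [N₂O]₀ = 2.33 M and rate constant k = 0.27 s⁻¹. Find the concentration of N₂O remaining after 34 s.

0.0002402 M

Step 1: For a first-order reaction: [N₂O] = [N₂O]₀ × e^(-kt)
Step 2: [N₂O] = 2.33 × e^(-0.27 × 34)
Step 3: [N₂O] = 2.33 × e^(-9.18)
Step 4: [N₂O] = 2.33 × 0.000103081 = 0.0002402 M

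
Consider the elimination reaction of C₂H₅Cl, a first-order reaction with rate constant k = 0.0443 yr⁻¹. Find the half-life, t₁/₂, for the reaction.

15.65 yr

Step 1: For a first-order reaction, t₁/₂ = ln(2)/k
Step 2: t₁/₂ = ln(2)/0.0443
Step 3: t₁/₂ = 0.6931/0.0443 = 15.65 yr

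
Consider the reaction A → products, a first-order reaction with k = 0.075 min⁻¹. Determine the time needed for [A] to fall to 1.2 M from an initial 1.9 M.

6.127 min

Step 1: For first-order: t = ln([A]₀/[A])/k
Step 2: t = ln(1.9/1.2)/0.075
Step 3: t = ln(1.583)/0.075
Step 4: t = 0.4595/0.075 = 6.127 min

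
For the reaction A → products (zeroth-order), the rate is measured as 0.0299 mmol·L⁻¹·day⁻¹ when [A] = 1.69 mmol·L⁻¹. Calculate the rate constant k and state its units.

0.0299 mmol·L⁻¹·day⁻¹

Step 1: For a zeroth-order reaction, rate = k (independent of concentration).
Step 2: k = rate = 0.0299 mmol·L⁻¹·day⁻¹.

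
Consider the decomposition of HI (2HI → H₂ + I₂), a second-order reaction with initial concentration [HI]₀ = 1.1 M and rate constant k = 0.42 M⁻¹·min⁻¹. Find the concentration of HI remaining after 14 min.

0.1473 M

Step 1: For a second-order reaction: 1/[HI] = 1/[HI]₀ + kt
Step 2: 1/[HI] = 1/1.1 + 0.42 × 14
Step 3: 1/[HI] = 0.9091 + 5.88 = 6.789
Step 4: [HI] = 1/6.789 = 0.1473 M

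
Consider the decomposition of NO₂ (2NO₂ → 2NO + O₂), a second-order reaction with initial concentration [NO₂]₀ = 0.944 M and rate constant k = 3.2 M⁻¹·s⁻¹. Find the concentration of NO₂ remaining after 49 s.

0.006335 M

Step 1: For a second-order reaction: 1/[NO₂] = 1/[NO₂]₀ + kt
Step 2: 1/[NO₂] = 1/0.944 + 3.2 × 49
Step 3: 1/[NO₂] = 1.059 + 156.8 = 157.9
Step 4: [NO₂] = 1/157.9 = 0.006335 M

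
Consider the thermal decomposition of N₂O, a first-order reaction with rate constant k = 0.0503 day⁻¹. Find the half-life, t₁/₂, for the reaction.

13.78 day

Step 1: For a first-order reaction, t₁/₂ = ln(2)/k
Step 2: t₁/₂ = ln(2)/0.0503
Step 3: t₁/₂ = 0.6931/0.0503 = 13.78 day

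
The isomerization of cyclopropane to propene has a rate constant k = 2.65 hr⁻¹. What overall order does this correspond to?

first order (1)

Step 1: The units of k for an nth-order reaction are (concentration)^(1-n)·(time)⁻¹.
Step 2: Here k has units hr⁻¹, so the concentration exponent is 0.
Step 3: 1 - n = 0 ⇒ n = 1. The reaction is first order.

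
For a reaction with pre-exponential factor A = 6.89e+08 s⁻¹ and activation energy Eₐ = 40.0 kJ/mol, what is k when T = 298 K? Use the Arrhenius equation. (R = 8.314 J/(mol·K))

6.71e+01 s⁻¹

Step 1: Use the Arrhenius equation: k = A × exp(-Eₐ/RT)
Step 2: Convert Eₐ to J/mol: 40.0 kJ/mol = 40000 J/mol
Step 3: Calculate the exponent: -Eₐ/(RT) = -40000/(8.314 × 298) = -16.14484
Step 4: k = 6.89e+08 × exp(-16.14484)
Step 5: k = 6.89e+08 × 9.73610e-08 = 6.7082e+01 s⁻¹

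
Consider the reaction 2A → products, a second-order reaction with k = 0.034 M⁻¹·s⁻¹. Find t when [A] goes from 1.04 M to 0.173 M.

141.7 s

Step 1: For second-order: t = (1/[A] - 1/[A]₀)/k
Step 2: t = (1/0.173 - 1/1.04)/0.034
Step 3: t = (5.78 - 0.9615)/0.034
Step 4: t = 4.819/0.034 = 141.7 s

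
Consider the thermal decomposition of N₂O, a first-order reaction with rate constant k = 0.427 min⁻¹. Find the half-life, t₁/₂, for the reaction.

1.623 min

Step 1: For a first-order reaction, t₁/₂ = ln(2)/k
Step 2: t₁/₂ = ln(2)/0.427
Step 3: t₁/₂ = 0.6931/0.427 = 1.623 min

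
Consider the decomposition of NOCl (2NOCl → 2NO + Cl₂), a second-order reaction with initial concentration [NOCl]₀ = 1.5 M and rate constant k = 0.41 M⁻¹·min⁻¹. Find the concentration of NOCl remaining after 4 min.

0.4335 M

Step 1: For a second-order reaction: 1/[NOCl] = 1/[NOCl]₀ + kt
Step 2: 1/[NOCl] = 1/1.5 + 0.41 × 4
Step 3: 1/[NOCl] = 0.6667 + 1.64 = 2.307
Step 4: [NOCl] = 1/2.307 = 0.4335 M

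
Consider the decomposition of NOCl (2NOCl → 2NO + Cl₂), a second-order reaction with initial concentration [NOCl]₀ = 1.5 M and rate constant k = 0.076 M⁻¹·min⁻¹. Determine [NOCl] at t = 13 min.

0.6044 M

Step 1: For a second-order reaction: 1/[NOCl] = 1/[NOCl]₀ + kt
Step 2: 1/[NOCl] = 1/1.5 + 0.076 × 13
Step 3: 1/[NOCl] = 0.6667 + 0.988 = 1.655
Step 4: [NOCl] = 1/1.655 = 0.6044 M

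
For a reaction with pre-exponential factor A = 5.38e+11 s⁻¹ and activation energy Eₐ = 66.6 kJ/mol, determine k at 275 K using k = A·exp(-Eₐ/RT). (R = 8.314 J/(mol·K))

1.20e-01 s⁻¹

Step 1: Use the Arrhenius equation: k = A × exp(-Eₐ/RT)
Step 2: Convert Eₐ to J/mol: 66.6 kJ/mol = 66600 J/mol
Step 3: Calculate the exponent: -Eₐ/(RT) = -66600/(8.314 × 275) = -29.12940
Step 4: k = 5.38e+11 × exp(-29.12940)
Step 5: k = 5.38e+11 × 2.23492e-13 = 1.2024e-01 s⁻¹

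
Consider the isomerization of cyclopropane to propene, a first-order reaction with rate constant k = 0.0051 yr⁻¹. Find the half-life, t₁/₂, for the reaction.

135.9 yr

Step 1: For a first-order reaction, t₁/₂ = ln(2)/k
Step 2: t₁/₂ = ln(2)/0.0051
Step 3: t₁/₂ = 0.6931/0.0051 = 135.9 yr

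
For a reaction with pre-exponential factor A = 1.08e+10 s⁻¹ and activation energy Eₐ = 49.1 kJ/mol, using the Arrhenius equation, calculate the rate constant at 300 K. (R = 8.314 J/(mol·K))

3.05e+01 s⁻¹

Step 1: Use the Arrhenius equation: k = A × exp(-Eₐ/RT)
Step 2: Convert Eₐ to J/mol: 49.1 kJ/mol = 49100 J/mol
Step 3: Calculate the exponent: -Eₐ/(RT) = -49100/(8.314 × 300) = -19.68567
Step 4: k = 1.08e+10 × exp(-19.68567)
Step 5: k = 1.08e+10 × 2.82242e-09 = 3.0482e+01 s⁻¹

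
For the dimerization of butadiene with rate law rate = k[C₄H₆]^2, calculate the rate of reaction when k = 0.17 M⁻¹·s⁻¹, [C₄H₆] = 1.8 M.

0.5508 M/s

Step 1: Identify the rate law: rate = k[C₄H₆]^2
Step 2: Substitute values: rate = 0.17 × (1.8)^2
Step 3: Calculate: rate = 0.17 × 3.24 = 0.5508 M/s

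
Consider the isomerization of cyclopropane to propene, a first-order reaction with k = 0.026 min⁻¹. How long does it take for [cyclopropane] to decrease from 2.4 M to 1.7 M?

13.26 min

Step 1: For first-order: t = ln([cyclopropane]₀/[cyclopropane])/k
Step 2: t = ln(2.4/1.7)/0.026
Step 3: t = ln(1.412)/0.026
Step 4: t = 0.3448/0.026 = 13.26 min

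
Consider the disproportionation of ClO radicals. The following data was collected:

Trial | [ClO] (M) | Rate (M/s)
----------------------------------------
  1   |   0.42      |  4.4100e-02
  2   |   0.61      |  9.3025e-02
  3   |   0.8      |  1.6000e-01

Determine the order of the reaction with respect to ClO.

second order (2)

Step 1: Compare trials to find order n where rate₂/rate₁ = ([ClO]₂/[ClO]₁)^n
Step 2: rate₂/rate₁ = 9.3025e-02/4.4100e-02 = 2.109
Step 3: [ClO]₂/[ClO]₁ = 0.61/0.42 = 1.452
Step 4: n = ln(2.109)/ln(1.452) = 2.00 ≈ 2
Step 5: The reaction is second order in ClO.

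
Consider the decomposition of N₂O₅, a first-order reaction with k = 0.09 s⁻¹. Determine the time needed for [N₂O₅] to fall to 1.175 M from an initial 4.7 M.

15.4 s

Step 1: For first-order: t = ln([N₂O₅]₀/[N₂O₅])/k
Step 2: t = ln(4.7/1.175)/0.09
Step 3: t = ln(4)/0.09
Step 4: t = 1.386/0.09 = 15.4 s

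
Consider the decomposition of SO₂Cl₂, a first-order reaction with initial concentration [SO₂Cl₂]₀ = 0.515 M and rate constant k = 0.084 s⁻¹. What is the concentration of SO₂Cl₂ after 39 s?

0.01946 M

Step 1: For a first-order reaction: [SO₂Cl₂] = [SO₂Cl₂]₀ × e^(-kt)
Step 2: [SO₂Cl₂] = 0.515 × e^(-0.084 × 39)
Step 3: [SO₂Cl₂] = 0.515 × e^(-3.276)
Step 4: [SO₂Cl₂] = 0.515 × 0.0377791 = 0.01946 M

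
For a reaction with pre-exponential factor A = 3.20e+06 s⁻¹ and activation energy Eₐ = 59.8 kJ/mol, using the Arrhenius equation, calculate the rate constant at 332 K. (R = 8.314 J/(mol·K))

1.25e-03 s⁻¹

Step 1: Use the Arrhenius equation: k = A × exp(-Eₐ/RT)
Step 2: Convert Eₐ to J/mol: 59.8 kJ/mol = 59800 J/mol
Step 3: Calculate the exponent: -Eₐ/(RT) = -59800/(8.314 × 332) = -21.66472
Step 4: k = 3.20e+06 × exp(-21.66472)
Step 5: k = 3.20e+06 × 3.90060e-10 = 1.2482e-03 s⁻¹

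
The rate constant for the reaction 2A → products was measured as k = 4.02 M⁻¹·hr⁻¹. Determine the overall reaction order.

second order (2)

Step 1: The units of k for an nth-order reaction are (concentration)^(1-n)·(time)⁻¹.
Step 2: Here k has units M⁻¹·hr⁻¹, so the concentration exponent is -1.
Step 3: 1 - n = -1 ⇒ n = 2. The reaction is second order.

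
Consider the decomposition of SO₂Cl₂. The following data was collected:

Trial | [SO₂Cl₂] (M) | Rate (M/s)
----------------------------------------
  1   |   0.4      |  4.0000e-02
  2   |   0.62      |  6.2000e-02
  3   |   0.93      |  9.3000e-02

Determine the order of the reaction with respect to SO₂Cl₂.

first order (1)

Step 1: Compare trials to find order n where rate₂/rate₁ = ([SO₂Cl₂]₂/[SO₂Cl₂]₁)^n
Step 2: rate₂/rate₁ = 6.2000e-02/4.0000e-02 = 1.55
Step 3: [SO₂Cl₂]₂/[SO₂Cl₂]₁ = 0.62/0.4 = 1.55
Step 4: n = ln(1.55)/ln(1.55) = 1.00 ≈ 1
Step 5: The reaction is first order in SO₂Cl₂.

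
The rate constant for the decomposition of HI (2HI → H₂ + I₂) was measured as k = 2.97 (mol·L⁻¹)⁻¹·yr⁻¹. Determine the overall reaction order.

second order (2)

Step 1: The units of k for an nth-order reaction are (concentration)^(1-n)·(time)⁻¹.
Step 2: Here k has units (mol·L⁻¹)⁻¹·yr⁻¹, so the concentration exponent is -1.
Step 3: 1 - n = -1 ⇒ n = 2. The reaction is second order.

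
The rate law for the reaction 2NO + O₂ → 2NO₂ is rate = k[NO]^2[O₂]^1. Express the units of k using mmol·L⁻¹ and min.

(mmol·L⁻¹)⁻²·min⁻¹

Step 1: Overall order = 2 + 1 = 3.
Step 2: rate has units mmol·L⁻¹·min⁻¹; [NO]^2[O₂]^1 has units (mmol·L⁻¹)^3.
Step 3: k = rate/([NO]^2[O₂]^1), so units of k = (mmol·L⁻¹)^(1-3)·min⁻¹ = (mmol·L⁻¹)⁻²·min⁻¹.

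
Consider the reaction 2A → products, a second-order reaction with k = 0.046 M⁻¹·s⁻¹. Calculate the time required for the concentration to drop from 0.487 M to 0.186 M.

72.24 s

Step 1: For second-order: t = (1/[A] - 1/[A]₀)/k
Step 2: t = (1/0.186 - 1/0.487)/0.046
Step 3: t = (5.376 - 2.053)/0.046
Step 4: t = 3.323/0.046 = 72.24 s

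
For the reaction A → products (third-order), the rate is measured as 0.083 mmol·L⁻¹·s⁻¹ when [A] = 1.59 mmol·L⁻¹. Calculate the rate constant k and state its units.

0.02065 (mmol·L⁻¹)⁻²·s⁻¹

Step 1: rate = k[A]^3, so k = rate / [A]^3.
Step 2: k = 0.083 / (1.59)^3 = 0.083 / 4.02.
Step 3: k = 0.02065 (mmol·L⁻¹)⁻²·s⁻¹.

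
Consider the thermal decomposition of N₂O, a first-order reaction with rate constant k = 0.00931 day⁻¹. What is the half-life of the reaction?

74.45 day

Step 1: For a first-order reaction, t₁/₂ = ln(2)/k
Step 2: t₁/₂ = ln(2)/0.00931
Step 3: t₁/₂ = 0.6931/0.00931 = 74.45 day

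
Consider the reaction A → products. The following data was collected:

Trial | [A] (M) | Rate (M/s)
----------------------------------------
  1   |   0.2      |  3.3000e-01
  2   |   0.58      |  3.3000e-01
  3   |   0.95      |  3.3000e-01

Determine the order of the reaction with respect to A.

zeroth order (0)

Step 1: Compare trials - when concentration changes, rate stays constant.
Step 2: rate₂/rate₁ = 3.3000e-01/3.3000e-01 = 1
Step 3: [A]₂/[A]₁ = 0.58/0.2 = 2.9
Step 4: Since rate ratio ≈ (conc ratio)^0, the reaction is zeroth order.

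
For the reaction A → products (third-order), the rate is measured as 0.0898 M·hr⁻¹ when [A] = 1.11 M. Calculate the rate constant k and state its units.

0.06566 M⁻²·hr⁻¹

Step 1: rate = k[A]^3, so k = rate / [A]^3.
Step 2: k = 0.0898 / (1.11)^3 = 0.0898 / 1.368.
Step 3: k = 0.06566 M⁻²·hr⁻¹.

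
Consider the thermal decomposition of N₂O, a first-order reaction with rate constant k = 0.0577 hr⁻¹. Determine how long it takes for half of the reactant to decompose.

12.01 hr

Step 1: For a first-order reaction, t₁/₂ = ln(2)/k
Step 2: t₁/₂ = ln(2)/0.0577
Step 3: t₁/₂ = 0.6931/0.0577 = 12.01 hr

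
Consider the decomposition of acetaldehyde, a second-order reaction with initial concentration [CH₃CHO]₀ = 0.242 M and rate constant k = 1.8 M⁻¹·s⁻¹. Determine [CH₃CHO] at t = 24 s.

0.02113 M

Step 1: For a second-order reaction: 1/[CH₃CHO] = 1/[CH₃CHO]₀ + kt
Step 2: 1/[CH₃CHO] = 1/0.242 + 1.8 × 24
Step 3: 1/[CH₃CHO] = 4.132 + 43.2 = 47.33
Step 4: [CH₃CHO] = 1/47.33 = 0.02113 M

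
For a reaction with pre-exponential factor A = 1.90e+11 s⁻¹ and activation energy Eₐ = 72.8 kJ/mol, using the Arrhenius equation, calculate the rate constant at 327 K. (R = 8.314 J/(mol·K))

4.46e-01 s⁻¹

Step 1: Use the Arrhenius equation: k = A × exp(-Eₐ/RT)
Step 2: Convert Eₐ to J/mol: 72.8 kJ/mol = 72800 J/mol
Step 3: Calculate the exponent: -Eₐ/(RT) = -72800/(8.314 × 327) = -26.77772
Step 4: k = 1.90e+11 × exp(-26.77772)
Step 5: k = 1.90e+11 × 2.34738e-12 = 4.4600e-01 s⁻¹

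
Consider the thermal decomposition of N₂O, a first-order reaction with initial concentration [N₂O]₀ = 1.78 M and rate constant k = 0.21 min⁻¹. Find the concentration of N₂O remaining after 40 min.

0.0004003 M

Step 1: For a first-order reaction: [N₂O] = [N₂O]₀ × e^(-kt)
Step 2: [N₂O] = 1.78 × e^(-0.21 × 40)
Step 3: [N₂O] = 1.78 × e^(-8.4)
Step 4: [N₂O] = 1.78 × 0.000224867 = 0.0004003 M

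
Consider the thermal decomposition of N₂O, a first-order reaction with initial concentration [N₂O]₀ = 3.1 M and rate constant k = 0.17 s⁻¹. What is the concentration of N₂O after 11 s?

0.4778 M

Step 1: For a first-order reaction: [N₂O] = [N₂O]₀ × e^(-kt)
Step 2: [N₂O] = 3.1 × e^(-0.17 × 11)
Step 3: [N₂O] = 3.1 × e^(-1.87)
Step 4: [N₂O] = 3.1 × 0.154124 = 0.4778 M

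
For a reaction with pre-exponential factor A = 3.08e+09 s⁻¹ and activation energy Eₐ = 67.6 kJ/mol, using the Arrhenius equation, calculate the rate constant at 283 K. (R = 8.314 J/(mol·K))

1.03e-03 s⁻¹

Step 1: Use the Arrhenius equation: k = A × exp(-Eₐ/RT)
Step 2: Convert Eₐ to J/mol: 67.6 kJ/mol = 67600 J/mol
Step 3: Calculate the exponent: -Eₐ/(RT) = -67600/(8.314 × 283) = -28.73097
Step 4: k = 3.08e+09 × exp(-28.73097)
Step 5: k = 3.08e+09 × 3.32888e-13 = 1.0253e-03 s⁻¹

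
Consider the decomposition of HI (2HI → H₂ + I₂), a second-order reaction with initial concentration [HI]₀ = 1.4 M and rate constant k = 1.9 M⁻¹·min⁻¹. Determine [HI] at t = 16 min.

0.03214 M

Step 1: For a second-order reaction: 1/[HI] = 1/[HI]₀ + kt
Step 2: 1/[HI] = 1/1.4 + 1.9 × 16
Step 3: 1/[HI] = 0.7143 + 30.4 = 31.11
Step 4: [HI] = 1/31.11 = 0.03214 M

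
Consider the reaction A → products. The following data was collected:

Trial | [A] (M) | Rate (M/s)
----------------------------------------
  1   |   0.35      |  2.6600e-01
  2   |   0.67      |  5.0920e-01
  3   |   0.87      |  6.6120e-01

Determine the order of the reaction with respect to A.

first order (1)

Step 1: Compare trials to find order n where rate₂/rate₁ = ([A]₂/[A]₁)^n
Step 2: rate₂/rate₁ = 5.0920e-01/2.6600e-01 = 1.914
Step 3: [A]₂/[A]₁ = 0.67/0.35 = 1.914
Step 4: n = ln(1.914)/ln(1.914) = 1.00 ≈ 1
Step 5: The reaction is first order in A.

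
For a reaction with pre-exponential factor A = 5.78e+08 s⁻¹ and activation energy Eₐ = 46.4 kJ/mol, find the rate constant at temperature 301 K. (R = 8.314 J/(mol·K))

5.12e+00 s⁻¹

Step 1: Use the Arrhenius equation: k = A × exp(-Eₐ/RT)
Step 2: Convert Eₐ to J/mol: 46.4 kJ/mol = 46400 J/mol
Step 3: Calculate the exponent: -Eₐ/(RT) = -46400/(8.314 × 301) = -18.54135
Step 4: k = 5.78e+08 × exp(-18.54135)
Step 5: k = 5.78e+08 × 8.86327e-09 = 5.1230e+00 s⁻¹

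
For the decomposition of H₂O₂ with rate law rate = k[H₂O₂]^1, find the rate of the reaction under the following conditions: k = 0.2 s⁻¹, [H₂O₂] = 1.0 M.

0.2 M/s

Step 1: Identify the rate law: rate = k[H₂O₂]^1
Step 2: Substitute values: rate = 0.2 × (1.0)^1
Step 3: Calculate: rate = 0.2 × 1 = 0.2 M/s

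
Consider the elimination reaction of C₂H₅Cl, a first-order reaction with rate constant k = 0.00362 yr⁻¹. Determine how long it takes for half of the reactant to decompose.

191.5 yr

Step 1: For a first-order reaction, t₁/₂ = ln(2)/k
Step 2: t₁/₂ = ln(2)/0.00362
Step 3: t₁/₂ = 0.6931/0.00362 = 191.5 yr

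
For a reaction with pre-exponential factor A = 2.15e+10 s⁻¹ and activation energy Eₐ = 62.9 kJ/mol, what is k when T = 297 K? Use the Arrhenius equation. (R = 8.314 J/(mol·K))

1.86e-01 s⁻¹

Step 1: Use the Arrhenius equation: k = A × exp(-Eₐ/RT)
Step 2: Convert Eₐ to J/mol: 62.9 kJ/mol = 62900 J/mol
Step 3: Calculate the exponent: -Eₐ/(RT) = -62900/(8.314 × 297) = -25.47324
Step 4: k = 2.15e+10 × exp(-25.47324)
Step 5: k = 2.15e+10 × 8.65192e-12 = 1.8602e-01 s⁻¹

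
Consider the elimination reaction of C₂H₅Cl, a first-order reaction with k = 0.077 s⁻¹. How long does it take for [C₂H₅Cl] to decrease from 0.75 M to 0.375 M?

9.002 s

Step 1: For first-order: t = ln([C₂H₅Cl]₀/[C₂H₅Cl])/k
Step 2: t = ln(0.75/0.375)/0.077
Step 3: t = ln(2)/0.077
Step 4: t = 0.6931/0.077 = 9.002 s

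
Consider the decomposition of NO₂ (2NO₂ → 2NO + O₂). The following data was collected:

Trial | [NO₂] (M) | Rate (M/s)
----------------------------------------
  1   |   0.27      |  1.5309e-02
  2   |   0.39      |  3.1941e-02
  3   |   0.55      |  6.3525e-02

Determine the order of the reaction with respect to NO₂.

second order (2)

Step 1: Compare trials to find order n where rate₂/rate₁ = ([NO₂]₂/[NO₂]₁)^n
Step 2: rate₂/rate₁ = 3.1941e-02/1.5309e-02 = 2.086
Step 3: [NO₂]₂/[NO₂]₁ = 0.39/0.27 = 1.444
Step 4: n = ln(2.086)/ln(1.444) = 2.00 ≈ 2
Step 5: The reaction is second order in NO₂.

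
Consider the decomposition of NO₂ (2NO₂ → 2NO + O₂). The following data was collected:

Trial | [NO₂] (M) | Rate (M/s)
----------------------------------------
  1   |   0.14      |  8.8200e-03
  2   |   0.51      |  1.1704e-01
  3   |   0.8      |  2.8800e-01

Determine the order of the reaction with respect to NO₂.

second order (2)

Step 1: Compare trials to find order n where rate₂/rate₁ = ([NO₂]₂/[NO₂]₁)^n
Step 2: rate₂/rate₁ = 1.1704e-01/8.8200e-03 = 13.27
Step 3: [NO₂]₂/[NO₂]₁ = 0.51/0.14 = 3.643
Step 4: n = ln(13.27)/ln(3.643) = 2.00 ≈ 2
Step 5: The reaction is second order in NO₂.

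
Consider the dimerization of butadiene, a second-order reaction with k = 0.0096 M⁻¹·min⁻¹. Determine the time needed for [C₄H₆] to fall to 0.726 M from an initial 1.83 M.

86.56 min

Step 1: For second-order: t = (1/[C₄H₆] - 1/[C₄H₆]₀)/k
Step 2: t = (1/0.726 - 1/1.83)/0.0096
Step 3: t = (1.377 - 0.5464)/0.0096
Step 4: t = 0.831/0.0096 = 86.56 min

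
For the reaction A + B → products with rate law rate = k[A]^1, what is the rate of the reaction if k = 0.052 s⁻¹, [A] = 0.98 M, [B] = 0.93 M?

0.05096 M/s

Step 1: The rate law is rate = k[A]^1
Step 2: Note that the rate does not depend on [B] (zero order in B).
Step 3: rate = 0.052 × (0.98)^1 = 0.05096 M/s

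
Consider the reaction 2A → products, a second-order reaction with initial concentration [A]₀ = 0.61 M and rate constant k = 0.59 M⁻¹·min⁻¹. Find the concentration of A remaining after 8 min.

0.1572 M

Step 1: For a second-order reaction: 1/[A] = 1/[A]₀ + kt
Step 2: 1/[A] = 1/0.61 + 0.59 × 8
Step 3: 1/[A] = 1.639 + 4.72 = 6.359
Step 4: [A] = 1/6.359 = 0.1572 M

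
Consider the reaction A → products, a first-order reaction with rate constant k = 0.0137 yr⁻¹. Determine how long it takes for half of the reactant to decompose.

50.59 yr

Step 1: For a first-order reaction, t₁/₂ = ln(2)/k
Step 2: t₁/₂ = ln(2)/0.0137
Step 3: t₁/₂ = 0.6931/0.0137 = 50.59 yr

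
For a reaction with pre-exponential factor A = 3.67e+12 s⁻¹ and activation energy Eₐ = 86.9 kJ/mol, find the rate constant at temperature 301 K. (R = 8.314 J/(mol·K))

3.05e-03 s⁻¹

Step 1: Use the Arrhenius equation: k = A × exp(-Eₐ/RT)
Step 2: Convert Eₐ to J/mol: 86.9 kJ/mol = 86900 J/mol
Step 3: Calculate the exponent: -Eₐ/(RT) = -86900/(8.314 × 301) = -34.72508
Step 4: k = 3.67e+12 × exp(-34.72508)
Step 5: k = 3.67e+12 × 8.30022e-16 = 3.0462e-03 s⁻¹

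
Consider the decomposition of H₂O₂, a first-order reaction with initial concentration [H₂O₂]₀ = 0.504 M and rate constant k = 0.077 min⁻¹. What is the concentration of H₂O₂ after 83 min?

0.000845 M

Step 1: For a first-order reaction: [H₂O₂] = [H₂O₂]₀ × e^(-kt)
Step 2: [H₂O₂] = 0.504 × e^(-0.077 × 83)
Step 3: [H₂O₂] = 0.504 × e^(-6.391)
Step 4: [H₂O₂] = 0.504 × 0.00167658 = 0.000845 M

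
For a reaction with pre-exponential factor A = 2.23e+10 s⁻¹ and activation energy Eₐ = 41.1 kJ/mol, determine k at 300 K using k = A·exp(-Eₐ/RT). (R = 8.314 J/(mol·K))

1.56e+03 s⁻¹

Step 1: Use the Arrhenius equation: k = A × exp(-Eₐ/RT)
Step 2: Convert Eₐ to J/mol: 41.1 kJ/mol = 41100 J/mol
Step 3: Calculate the exponent: -Eₐ/(RT) = -41100/(8.314 × 300) = -16.47823
Step 4: k = 2.23e+10 × exp(-16.47823)
Step 5: k = 2.23e+10 × 6.97583e-08 = 1.5556e+03 s⁻¹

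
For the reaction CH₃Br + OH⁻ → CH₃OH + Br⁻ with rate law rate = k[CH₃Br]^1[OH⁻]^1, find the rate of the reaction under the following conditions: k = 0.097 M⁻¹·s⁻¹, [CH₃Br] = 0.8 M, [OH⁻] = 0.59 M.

0.04578 M/s

Step 1: The rate law is rate = k[CH₃Br]^1[OH⁻]^1
Step 2: Substitute: rate = 0.097 × (0.8)^1 × (0.59)^1
Step 3: rate = 0.097 × 0.8 × 0.59 = 0.045784 M/s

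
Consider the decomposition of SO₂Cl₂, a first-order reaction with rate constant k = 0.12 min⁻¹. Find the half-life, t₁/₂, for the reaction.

5.776 min

Step 1: For a first-order reaction, t₁/₂ = ln(2)/k
Step 2: t₁/₂ = ln(2)/0.12
Step 3: t₁/₂ = 0.6931/0.12 = 5.776 min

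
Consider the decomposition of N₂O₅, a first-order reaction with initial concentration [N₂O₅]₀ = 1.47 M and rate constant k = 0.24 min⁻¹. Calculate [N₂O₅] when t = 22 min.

0.007486 M

Step 1: For a first-order reaction: [N₂O₅] = [N₂O₅]₀ × e^(-kt)
Step 2: [N₂O₅] = 1.47 × e^(-0.24 × 22)
Step 3: [N₂O₅] = 1.47 × e^(-5.28)
Step 4: [N₂O₅] = 1.47 × 0.00509243 = 0.007486 M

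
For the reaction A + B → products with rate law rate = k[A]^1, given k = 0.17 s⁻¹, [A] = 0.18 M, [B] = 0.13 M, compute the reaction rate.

0.0306 M/s

Step 1: The rate law is rate = k[A]^1
Step 2: Note that the rate does not depend on [B] (zero order in B).
Step 3: rate = 0.17 × (0.18)^1 = 0.0306 M/s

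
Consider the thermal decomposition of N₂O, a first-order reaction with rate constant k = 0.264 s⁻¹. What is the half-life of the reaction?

2.626 s

Step 1: For a first-order reaction, t₁/₂ = ln(2)/k
Step 2: t₁/₂ = ln(2)/0.264
Step 3: t₁/₂ = 0.6931/0.264 = 2.626 s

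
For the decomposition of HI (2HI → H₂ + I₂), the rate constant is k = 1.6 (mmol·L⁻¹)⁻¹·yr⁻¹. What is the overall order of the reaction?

second order (2)

Step 1: The units of k for an nth-order reaction are (concentration)^(1-n)·(time)⁻¹.
Step 2: Here k has units (mmol·L⁻¹)⁻¹·yr⁻¹, so the concentration exponent is -1.
Step 3: 1 - n = -1 ⇒ n = 2. The reaction is second order.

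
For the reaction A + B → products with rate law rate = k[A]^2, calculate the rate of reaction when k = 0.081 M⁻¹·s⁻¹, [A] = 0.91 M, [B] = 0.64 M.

0.06708 M/s

Step 1: The rate law is rate = k[A]^2
Step 2: Note that the rate does not depend on [B] (zero order in B).
Step 3: rate = 0.081 × (0.91)^2 = 0.0670761 M/s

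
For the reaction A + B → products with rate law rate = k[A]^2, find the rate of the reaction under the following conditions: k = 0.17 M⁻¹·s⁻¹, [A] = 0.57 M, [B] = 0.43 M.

0.05523 M/s

Step 1: The rate law is rate = k[A]^2
Step 2: Note that the rate does not depend on [B] (zero order in B).
Step 3: rate = 0.17 × (0.57)^2 = 0.055233 M/s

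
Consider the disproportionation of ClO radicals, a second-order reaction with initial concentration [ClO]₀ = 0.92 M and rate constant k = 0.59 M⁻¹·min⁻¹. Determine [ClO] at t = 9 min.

0.1563 M

Step 1: For a second-order reaction: 1/[ClO] = 1/[ClO]₀ + kt
Step 2: 1/[ClO] = 1/0.92 + 0.59 × 9
Step 3: 1/[ClO] = 1.087 + 5.31 = 6.397
Step 4: [ClO] = 1/6.397 = 0.1563 M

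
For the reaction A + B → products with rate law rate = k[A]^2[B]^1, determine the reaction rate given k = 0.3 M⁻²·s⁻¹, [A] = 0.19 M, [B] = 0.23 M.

0.002491 M/s

Step 1: The rate law is rate = k[A]^2[B]^1
Step 2: Substitute: rate = 0.3 × (0.19)^2 × (0.23)^1
Step 3: rate = 0.3 × 0.0361 × 0.23 = 0.0024909 M/s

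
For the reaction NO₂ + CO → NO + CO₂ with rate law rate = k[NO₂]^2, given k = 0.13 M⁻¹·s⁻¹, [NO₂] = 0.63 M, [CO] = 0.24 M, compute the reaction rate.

0.0516 M/s

Step 1: The rate law is rate = k[NO₂]^2
Step 2: Note that the rate does not depend on [CO] (zero order in CO).
Step 3: rate = 0.13 × (0.63)^2 = 0.051597 M/s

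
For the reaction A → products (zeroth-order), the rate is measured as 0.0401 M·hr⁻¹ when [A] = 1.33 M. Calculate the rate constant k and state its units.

0.0401 M·hr⁻¹

Step 1: For a zeroth-order reaction, rate = k (independent of concentration).
Step 2: k = rate = 0.0401 M·hr⁻¹.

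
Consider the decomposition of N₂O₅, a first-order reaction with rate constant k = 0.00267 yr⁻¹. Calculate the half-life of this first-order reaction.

259.6 yr

Step 1: For a first-order reaction, t₁/₂ = ln(2)/k
Step 2: t₁/₂ = ln(2)/0.00267
Step 3: t₁/₂ = 0.6931/0.00267 = 259.6 yr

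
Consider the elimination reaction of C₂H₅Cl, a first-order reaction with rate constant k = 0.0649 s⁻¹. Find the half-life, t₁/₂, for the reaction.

10.68 s

Step 1: For a first-order reaction, t₁/₂ = ln(2)/k
Step 2: t₁/₂ = ln(2)/0.0649
Step 3: t₁/₂ = 0.6931/0.0649 = 10.68 s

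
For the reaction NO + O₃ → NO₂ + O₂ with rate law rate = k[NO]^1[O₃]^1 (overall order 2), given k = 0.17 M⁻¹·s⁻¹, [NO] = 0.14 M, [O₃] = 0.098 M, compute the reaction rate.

0.002332 M/s

Step 1: The rate law is rate = k[NO]^1[O₃]^1, overall order = 1+1 = 2
Step 2: Substitute values: rate = 0.17 × (0.14)^1 × (0.098)^1
Step 3: rate = 0.17 × 0.14 × 0.098 = 0.0023324 M/s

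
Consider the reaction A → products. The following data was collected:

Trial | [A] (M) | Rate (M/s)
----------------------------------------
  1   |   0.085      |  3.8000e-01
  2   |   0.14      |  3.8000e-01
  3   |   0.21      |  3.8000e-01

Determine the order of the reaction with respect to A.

zeroth order (0)

Step 1: Compare trials - when concentration changes, rate stays constant.
Step 2: rate₂/rate₁ = 3.8000e-01/3.8000e-01 = 1
Step 3: [A]₂/[A]₁ = 0.14/0.085 = 1.647
Step 4: Since rate ratio ≈ (conc ratio)^0, the reaction is zeroth order.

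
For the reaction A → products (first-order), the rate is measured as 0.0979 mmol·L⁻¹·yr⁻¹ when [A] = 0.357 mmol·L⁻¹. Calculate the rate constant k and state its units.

0.2742 yr⁻¹

Step 1: rate = k[A]^1, so k = rate / [A]^1.
Step 2: k = 0.0979 / (0.357)^1 = 0.0979 / 0.357.
Step 3: k = 0.2742 yr⁻¹.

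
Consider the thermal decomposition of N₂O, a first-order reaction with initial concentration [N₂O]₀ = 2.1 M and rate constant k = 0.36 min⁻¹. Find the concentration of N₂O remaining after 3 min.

0.7132 M

Step 1: For a first-order reaction: [N₂O] = [N₂O]₀ × e^(-kt)
Step 2: [N₂O] = 2.1 × e^(-0.36 × 3)
Step 3: [N₂O] = 2.1 × e^(-1.08)
Step 4: [N₂O] = 2.1 × 0.339596 = 0.7132 M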